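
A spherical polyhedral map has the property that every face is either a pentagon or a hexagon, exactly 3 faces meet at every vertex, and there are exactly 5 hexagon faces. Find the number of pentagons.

12

Let x be the number of pentagons; then F = 5 + x.
Edge–face incidences: 2E = 6·5 + 5·x = 30 + 5x.
Every vertex has degree 3, so 3V = 2E.
Euler: V − E + F = 2 ⇒ (2E)/3 − E + (5 + x) = 2.
Multiply by 6: 2·(2E) − 3·(2E) + 6·(5 + x) = 12, i.e. 30 + 6x − (30 + 5x) = 12.
Collecting terms: x = 12.
Then 2E = 30 + 5·12 = 90, so E = 45, V = 2E/3 = 30, F = 5 + 12 = 17.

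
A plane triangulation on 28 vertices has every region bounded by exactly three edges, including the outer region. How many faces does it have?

In a plane triangulation 3F = 2E and V − E + F = 2, so F = 2V − 4 = 2·28 − 4 = 52.

52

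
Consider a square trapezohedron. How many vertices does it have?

The n-trapezohedron (dual of the n-antiprism) has V = 2·4 + 2 = 10, E = 4·4 = 16, F = 2·4 = 8.
Check: V − E + F = 10 − 16 + 8 = 2.

10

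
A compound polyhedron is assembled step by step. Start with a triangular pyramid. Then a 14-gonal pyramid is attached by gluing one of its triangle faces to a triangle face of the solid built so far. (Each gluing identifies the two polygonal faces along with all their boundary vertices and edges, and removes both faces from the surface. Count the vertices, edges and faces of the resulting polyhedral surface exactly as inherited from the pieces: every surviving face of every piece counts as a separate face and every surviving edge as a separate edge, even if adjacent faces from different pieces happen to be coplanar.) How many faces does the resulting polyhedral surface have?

17

A triangular pyramid: V=4, E=6, F=4.
Attach a 14-gonal pyramid (V=15, E=28, F=15) along a 3-gon: merge 3 vertices and 3 edges, delete both glued faces → V=16, E=31, F=17.
Check: V − E + F = 16 − 31 + 17 = 2.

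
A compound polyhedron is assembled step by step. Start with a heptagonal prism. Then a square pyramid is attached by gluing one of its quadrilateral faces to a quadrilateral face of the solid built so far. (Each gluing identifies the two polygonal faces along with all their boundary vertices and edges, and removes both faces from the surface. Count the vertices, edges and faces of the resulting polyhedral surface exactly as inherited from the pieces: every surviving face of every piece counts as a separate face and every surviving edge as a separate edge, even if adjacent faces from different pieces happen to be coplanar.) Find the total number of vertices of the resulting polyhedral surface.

A heptagonal prism: V=14, E=21, F=9.
Attach a square pyramid (V=5, E=8, F=5) along a 4-gon: merge 4 vertices and 4 edges, delete both glued faces → V=15, E=25, F=12.
Check: V − E + F = 15 − 25 + 12 = 2.

15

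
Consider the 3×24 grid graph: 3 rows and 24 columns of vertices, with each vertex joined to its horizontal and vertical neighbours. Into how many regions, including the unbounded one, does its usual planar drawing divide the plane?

47

The grid has V = 3·24 = 72 vertices and E = 3·23 + 24·2 = 117 edges.
F = 2 − V + E = 2 − 72 + 117 = 47.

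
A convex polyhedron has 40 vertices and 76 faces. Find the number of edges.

114

Here V − E + F = 2.
E = V + F − (2) = 40 + 76 − (2) = 114.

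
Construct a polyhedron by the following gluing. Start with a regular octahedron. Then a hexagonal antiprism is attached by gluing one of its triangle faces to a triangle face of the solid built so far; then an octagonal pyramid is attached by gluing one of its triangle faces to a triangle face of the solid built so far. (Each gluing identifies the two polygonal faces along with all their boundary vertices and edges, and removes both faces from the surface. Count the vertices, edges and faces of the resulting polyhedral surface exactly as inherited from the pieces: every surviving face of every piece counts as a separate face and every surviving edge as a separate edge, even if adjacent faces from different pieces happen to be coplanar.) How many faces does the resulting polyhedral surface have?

A regular octahedron: V=6, E=12, F=8.
Attach a hexagonal antiprism (V=12, E=24, F=14) along a 3-gon: merge 3 vertices and 3 edges, delete both glued faces → V=15, E=33, F=20.
Attach an octagonal pyramid (V=9, E=16, F=9) along a 3-gon: merge 3 vertices and 3 edges, delete both glued faces → V=21, E=46, F=27.
Check: V − E + F = 21 − 46 + 27 = 2.

27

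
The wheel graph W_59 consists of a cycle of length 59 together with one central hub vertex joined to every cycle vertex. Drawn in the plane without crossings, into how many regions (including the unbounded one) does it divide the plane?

60

W_59 has V = 59 + 1 = 60 vertices and E = 2·59 = 118 edges.
By Euler's formula F = 2 − V + E = 2 − 60 + 118 = 60.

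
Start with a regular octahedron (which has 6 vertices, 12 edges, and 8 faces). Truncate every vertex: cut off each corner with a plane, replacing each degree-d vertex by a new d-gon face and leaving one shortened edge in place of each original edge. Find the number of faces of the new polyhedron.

Truncation replaces each original edge-end by a new vertex, so V′ = 2E = 24.
Each original edge survives, and each old vertex of degree d contributes d new edges; summing degrees gives Σd = 2E, so E′ = E + 2E = 3E = 36.
Each original face survives and each original vertex becomes one new face: F′ = F + V = 14.

14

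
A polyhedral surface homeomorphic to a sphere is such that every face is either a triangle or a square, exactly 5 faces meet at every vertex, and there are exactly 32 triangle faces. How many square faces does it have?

Let x be the number of squares; then F = 32 + x.
Edge–face incidences: 2E = 3·32 + 4·x = 96 + 4x.
Every vertex has degree 5, so 5V = 2E.
Euler: V − E + F = 2 ⇒ (2E)/5 − E + (32 + x) = 2.
Multiply by 10: 2·(2E) − 5·(2E) + 10·(32 + x) = 20, i.e. 320 + 10x − 3·(96 + 4x) = 20.
Collecting terms: −2x + 32 = 20, so −2x = −12, so x = 6.
Then 2E = 96 + 4·6 = 120, so E = 60, V = 2E/5 = 24, F = 32 + 6 = 38.

6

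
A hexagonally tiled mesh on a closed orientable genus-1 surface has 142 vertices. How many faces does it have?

χ = 2 − 2·1 = 0, and every face is a hexagon so 6F = 2E.
V − E + F = 0 with E = 6F/2 gives 142 − (6/2 − 1)·F = 0, so F = 71 and E = 213.

71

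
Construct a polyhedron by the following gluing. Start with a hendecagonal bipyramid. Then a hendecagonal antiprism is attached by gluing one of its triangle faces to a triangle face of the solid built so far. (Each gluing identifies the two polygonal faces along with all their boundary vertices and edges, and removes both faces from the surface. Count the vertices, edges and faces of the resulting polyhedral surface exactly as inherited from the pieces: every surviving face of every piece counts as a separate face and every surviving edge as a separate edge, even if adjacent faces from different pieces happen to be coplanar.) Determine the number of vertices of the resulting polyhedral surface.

32

A hendecagonal bipyramid: V=13, E=33, F=22.
Attach a hendecagonal antiprism (V=22, E=44, F=24) along a 3-gon: merge 3 vertices and 3 edges, delete both glued faces → V=32, E=74, F=44.
Check: V − E + F = 32 − 74 + 44 = 2.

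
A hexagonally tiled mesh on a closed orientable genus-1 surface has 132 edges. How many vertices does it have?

88

χ = 2 − 2·1 = 0, and every face is a hexagon so 6F = 2E.
F = 2E/6 = 44. Then V = 0 + E − F = 0 + 132 − 44 = 88.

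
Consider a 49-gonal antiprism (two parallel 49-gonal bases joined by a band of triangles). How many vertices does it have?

98

An antiprism on an n-gon has two n-gon caps and 2n triangles: V = 2·49 = 98, E = 4·49 = 196, F = 2·49 + 2 = 100.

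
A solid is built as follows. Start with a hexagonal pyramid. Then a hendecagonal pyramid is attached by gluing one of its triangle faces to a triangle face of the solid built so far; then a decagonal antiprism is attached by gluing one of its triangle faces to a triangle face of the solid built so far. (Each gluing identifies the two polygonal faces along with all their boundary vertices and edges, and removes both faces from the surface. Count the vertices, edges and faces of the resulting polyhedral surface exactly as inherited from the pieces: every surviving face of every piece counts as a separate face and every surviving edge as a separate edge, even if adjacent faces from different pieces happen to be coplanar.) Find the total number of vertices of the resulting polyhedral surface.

33

A hexagonal pyramid: V=7, E=12, F=7.
Attach a hendecagonal pyramid (V=12, E=22, F=12) along a 3-gon: merge 3 vertices and 3 edges, delete both glued faces → V=16, E=31, F=17.
Attach a decagonal antiprism (V=20, E=40, F=22) along a 3-gon: merge 3 vertices and 3 edges, delete both glued faces → V=33, E=68, F=37.
Check: V − E + F = 33 − 68 + 37 = 2.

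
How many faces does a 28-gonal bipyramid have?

56

A bipyramid over an n-gon has 2n triangular faces and n + 2 vertices: V = 28 + 2 = 30, E = 3·28 = 84, F = 2·28 = 56.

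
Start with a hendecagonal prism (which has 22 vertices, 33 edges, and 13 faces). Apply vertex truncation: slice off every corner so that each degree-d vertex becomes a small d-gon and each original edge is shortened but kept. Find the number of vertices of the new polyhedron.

66

Truncation replaces each original edge-end by a new vertex, so V′ = 2E = 66.
Each original edge survives, and each old vertex of degree d contributes d new edges; summing degrees gives Σd = 2E, so E′ = E + 2E = 3E = 99.
Each original face survives and each original vertex becomes one new face: F′ = F + V = 35.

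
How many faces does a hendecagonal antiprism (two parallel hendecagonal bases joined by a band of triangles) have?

An antiprism on an n-gon has two n-gon caps and 2n triangles: V = 2·11 = 22, E = 4·11 = 44, F = 2·11 + 2 = 24.
Check: V − E + F = 22 − 44 + 24 = 2.

24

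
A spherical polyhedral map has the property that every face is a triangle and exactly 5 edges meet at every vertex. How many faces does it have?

20

Each face has 3 edges and each edge borders two faces, so 2E = 3F.
Each vertex has degree 5, so 5V = 2E and hence V = 3F/5.
Euler: V − E + F = 2 ⇒ (3F/5) − (3F/2) + F = 2.
Multiply by 10: (6 − 15 + 10)F = 20, i.e. 1F = 20.
So F = 20, E = 3·20/2 = 30, V = 3·20/5 = 12.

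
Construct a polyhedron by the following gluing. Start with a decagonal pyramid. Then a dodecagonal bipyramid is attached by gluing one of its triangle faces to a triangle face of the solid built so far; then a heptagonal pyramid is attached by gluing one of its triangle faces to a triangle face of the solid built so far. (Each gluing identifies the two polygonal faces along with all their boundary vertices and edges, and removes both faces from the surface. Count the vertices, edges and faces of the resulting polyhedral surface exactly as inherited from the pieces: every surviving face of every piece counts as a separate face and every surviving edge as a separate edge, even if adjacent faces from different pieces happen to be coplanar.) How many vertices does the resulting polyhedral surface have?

A decagonal pyramid: V=11, E=20, F=11.
Attach a dodecagonal bipyramid (V=14, E=36, F=24) along a 3-gon: merge 3 vertices and 3 edges, delete both glued faces → V=22, E=53, F=33.
Attach a heptagonal pyramid (V=8, E=14, F=8) along a 3-gon: merge 3 vertices and 3 edges, delete both glued faces → V=27, E=64, F=39.
Check: V − E + F = 27 − 64 + 39 = 2.

27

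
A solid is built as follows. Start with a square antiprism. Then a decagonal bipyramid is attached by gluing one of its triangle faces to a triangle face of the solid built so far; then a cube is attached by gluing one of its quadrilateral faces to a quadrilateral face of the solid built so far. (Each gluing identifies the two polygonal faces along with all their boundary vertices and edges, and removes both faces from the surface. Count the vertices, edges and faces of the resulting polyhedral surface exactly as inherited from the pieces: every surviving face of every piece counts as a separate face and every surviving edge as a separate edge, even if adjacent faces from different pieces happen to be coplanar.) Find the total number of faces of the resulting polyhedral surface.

32

A square antiprism: V=8, E=16, F=10.
Attach a decagonal bipyramid (V=12, E=30, F=20) along a 3-gon: merge 3 vertices and 3 edges, delete both glued faces → V=17, E=43, F=28.
Attach a cube (V=8, E=12, F=6) along a 4-gon: merge 4 vertices and 4 edges, delete both glued faces → V=21, E=51, F=32.
Check: V − E + F = 21 − 51 + 32 = 2.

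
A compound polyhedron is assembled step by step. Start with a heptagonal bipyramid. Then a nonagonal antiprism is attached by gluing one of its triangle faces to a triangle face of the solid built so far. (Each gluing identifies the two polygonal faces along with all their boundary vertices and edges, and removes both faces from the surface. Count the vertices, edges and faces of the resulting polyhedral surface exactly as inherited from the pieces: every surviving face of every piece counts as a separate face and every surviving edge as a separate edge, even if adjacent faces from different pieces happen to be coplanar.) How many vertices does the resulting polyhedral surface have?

24

A heptagonal bipyramid: V=9, E=21, F=14.
Attach a nonagonal antiprism (V=18, E=36, F=20) along a 3-gon: merge 3 vertices and 3 edges, delete both glued faces → V=24, E=54, F=32.
Check: V − E + F = 24 − 54 + 32 = 2.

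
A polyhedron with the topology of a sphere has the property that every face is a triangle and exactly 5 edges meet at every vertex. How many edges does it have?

Each face has 3 edges and each edge borders two faces, so 2E = 3F.
Each vertex has degree 5, so 5V = 2E and hence V = 3F/5.
Euler: V − E + F = 2 ⇒ (3F/5) − (3F/2) + F = 2.
Multiply by 10: (6 − 15 + 10)F = 20, i.e. 1F = 20.
So F = 20, E = 3·20/2 = 30, V = 3·20/5 = 12.

30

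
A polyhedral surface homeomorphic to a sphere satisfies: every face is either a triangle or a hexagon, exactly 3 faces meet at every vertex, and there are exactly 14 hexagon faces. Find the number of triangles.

4

Let x be the number of triangles; then F = 14 + x.
Edge–face incidences: 2E = 6·14 + 3·x = 84 + 3x.
Every vertex has degree 3, so 3V = 2E.
Euler: V − E + F = 2 ⇒ (2E)/3 − E + (14 + x) = 2.
Multiply by 6: 2·(2E) − 3·(2E) + 6·(14 + x) = 12, i.e. 84 + 6x − (84 + 3x) = 12.
Collecting terms: 3x = 12, so x = 4.
Then 2E = 84 + 3·4 = 96, so E = 48, V = 2E/3 = 32, F = 14 + 4 = 18.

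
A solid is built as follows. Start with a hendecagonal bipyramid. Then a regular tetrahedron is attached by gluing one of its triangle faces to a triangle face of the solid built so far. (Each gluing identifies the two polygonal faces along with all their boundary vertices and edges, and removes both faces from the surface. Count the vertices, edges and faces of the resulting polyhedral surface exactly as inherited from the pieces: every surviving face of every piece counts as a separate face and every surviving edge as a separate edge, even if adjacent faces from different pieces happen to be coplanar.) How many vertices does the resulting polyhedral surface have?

14

A hendecagonal bipyramid: V=13, E=33, F=22.
Attach a regular tetrahedron (V=4, E=6, F=4) along a 3-gon: merge 3 vertices and 3 edges, delete both glued faces → V=14, E=36, F=24.
Check: V − E + F = 14 − 36 + 24 = 2.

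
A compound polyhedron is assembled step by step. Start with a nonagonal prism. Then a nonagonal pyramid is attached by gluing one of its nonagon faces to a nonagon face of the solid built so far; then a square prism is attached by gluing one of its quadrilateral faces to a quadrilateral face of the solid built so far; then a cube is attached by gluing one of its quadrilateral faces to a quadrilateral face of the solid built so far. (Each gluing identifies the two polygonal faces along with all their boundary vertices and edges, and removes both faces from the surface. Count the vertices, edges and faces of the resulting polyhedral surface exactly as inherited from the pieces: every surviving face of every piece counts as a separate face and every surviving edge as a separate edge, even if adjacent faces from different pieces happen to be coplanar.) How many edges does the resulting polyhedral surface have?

A nonagonal prism: V=18, E=27, F=11.
Attach a nonagonal pyramid (V=10, E=18, F=10) along a 9-gon: merge 9 vertices and 9 edges, delete both glued faces → V=19, E=36, F=19.
Attach a square prism (V=8, E=12, F=6) along a 4-gon: merge 4 vertices and 4 edges, delete both glued faces → V=23, E=44, F=23.
Attach a cube (V=8, E=12, F=6) along a 4-gon: merge 4 vertices and 4 edges, delete both glued faces → V=27, E=52, F=27.
Check: V − E + F = 27 − 52 + 27 = 2.

52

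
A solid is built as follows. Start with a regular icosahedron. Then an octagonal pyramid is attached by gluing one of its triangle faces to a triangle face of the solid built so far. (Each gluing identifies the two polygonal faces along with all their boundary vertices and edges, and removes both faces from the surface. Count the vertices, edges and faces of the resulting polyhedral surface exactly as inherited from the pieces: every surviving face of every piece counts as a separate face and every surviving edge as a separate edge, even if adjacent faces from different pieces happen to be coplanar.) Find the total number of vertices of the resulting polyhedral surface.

18

A regular icosahedron: V=12, E=30, F=20.
Attach an octagonal pyramid (V=9, E=16, F=9) along a 3-gon: merge 3 vertices and 3 edges, delete both glued faces → V=18, E=43, F=27.
Check: V − E + F = 18 − 43 + 27 = 2.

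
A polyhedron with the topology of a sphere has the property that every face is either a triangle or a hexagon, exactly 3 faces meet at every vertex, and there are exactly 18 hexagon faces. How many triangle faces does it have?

4

Let x be the number of triangles; then F = 18 + x.
Edge–face incidences: 2E = 6·18 + 3·x = 108 + 3x.
Every vertex has degree 3, so 3V = 2E.
Euler: V − E + F = 2 ⇒ (2E)/3 − E + (18 + x) = 2.
Multiply by 6: 2·(2E) − 3·(2E) + 6·(18 + x) = 12, i.e. 108 + 6x − (108 + 3x) = 12.
Collecting terms: 3x = 12, so x = 4.
Then 2E = 108 + 3·4 = 120, so E = 60, V = 2E/3 = 40, F = 18 + 4 = 22.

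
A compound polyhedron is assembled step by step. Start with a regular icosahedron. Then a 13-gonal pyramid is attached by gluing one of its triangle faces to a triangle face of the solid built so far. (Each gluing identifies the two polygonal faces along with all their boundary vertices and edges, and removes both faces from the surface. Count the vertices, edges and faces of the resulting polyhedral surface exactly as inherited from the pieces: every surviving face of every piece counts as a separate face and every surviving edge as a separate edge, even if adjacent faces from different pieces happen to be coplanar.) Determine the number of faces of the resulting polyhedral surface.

32

A regular icosahedron: V=12, E=30, F=20.
Attach a 13-gonal pyramid (V=14, E=26, F=14) along a 3-gon: merge 3 vertices and 3 edges, delete both glued faces → V=23, E=53, F=32.
Check: V − E + F = 23 − 53 + 32 = 2.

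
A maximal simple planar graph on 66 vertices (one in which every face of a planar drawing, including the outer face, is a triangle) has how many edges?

192

In a plane triangulation 3F = 2E and V − E + F = 2, so E = 3V − 6 = 3·66 − 6 = 192.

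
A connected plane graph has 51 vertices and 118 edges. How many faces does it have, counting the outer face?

Euler's formula for a connected plane graph: V − E + F = 2, so F = 2 − 51 + 118 = 69.

69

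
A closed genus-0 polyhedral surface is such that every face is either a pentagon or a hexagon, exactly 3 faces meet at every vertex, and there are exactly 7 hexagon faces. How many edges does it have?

51

Let x be the number of pentagons; then F = 7 + x.
Edge–face incidences: 2E = 6·7 + 5·x = 42 + 5x.
Every vertex has degree 3, so 3V = 2E.
Euler: V − E + F = 2 ⇒ (2E)/3 − E + (7 + x) = 2.
Multiply by 6: 2·(2E) − 3·(2E) + 6·(7 + x) = 12, i.e. 42 + 6x − (42 + 5x) = 12.
Collecting terms: x = 12.
Then 2E = 42 + 5·12 = 102, so E = 51, V = 2E/3 = 34, F = 7 + 12 = 19.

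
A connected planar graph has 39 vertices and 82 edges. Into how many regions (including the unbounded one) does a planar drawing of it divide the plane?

45

Euler's formula for a connected plane graph: V − E + F = 2, so F = 2 − 39 + 82 = 45.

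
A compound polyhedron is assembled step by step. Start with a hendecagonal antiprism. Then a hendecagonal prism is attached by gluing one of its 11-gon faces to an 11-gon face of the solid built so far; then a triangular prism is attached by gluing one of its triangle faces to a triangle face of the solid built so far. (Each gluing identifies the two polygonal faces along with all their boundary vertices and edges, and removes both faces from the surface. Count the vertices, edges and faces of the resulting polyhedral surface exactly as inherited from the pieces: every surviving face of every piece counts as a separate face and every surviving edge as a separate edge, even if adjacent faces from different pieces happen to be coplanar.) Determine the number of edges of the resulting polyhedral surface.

A hendecagonal antiprism: V=22, E=44, F=24.
Attach a hendecagonal prism (V=22, E=33, F=13) along an 11-gon: merge 11 vertices and 11 edges, delete both glued faces → V=33, E=66, F=35.
Attach a triangular prism (V=6, E=9, F=5) along a 3-gon: merge 3 vertices and 3 edges, delete both glued faces → V=36, E=72, F=38.
Check: V − E + F = 36 − 72 + 38 = 2.

72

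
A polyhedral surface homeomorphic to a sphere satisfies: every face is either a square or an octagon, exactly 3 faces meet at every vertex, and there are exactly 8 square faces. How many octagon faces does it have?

2

Let x be the number of octagons; then F = 8 + x.
Edge–face incidences: 2E = 4·8 + 8·x = 32 + 8x.
Every vertex has degree 3, so 3V = 2E.
Euler: V − E + F = 2 ⇒ (2E)/3 − E + (8 + x) = 2.
Multiply by 6: 2·(2E) − 3·(2E) + 6·(8 + x) = 12, i.e. 48 + 6x − (32 + 8x) = 12.
Collecting terms: −2x + 16 = 12, so −2x = −4, so x = 2.
Then 2E = 32 + 8·2 = 48, so E = 24, V = 2E/3 = 16, F = 8 + 2 = 10.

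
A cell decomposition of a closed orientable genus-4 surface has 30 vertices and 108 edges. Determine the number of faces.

72

For a closed orientable surface of genus 4, χ = 2 − 2·4 = -6.
F = -6 − V + E = -6 − 30 + 108 = 72.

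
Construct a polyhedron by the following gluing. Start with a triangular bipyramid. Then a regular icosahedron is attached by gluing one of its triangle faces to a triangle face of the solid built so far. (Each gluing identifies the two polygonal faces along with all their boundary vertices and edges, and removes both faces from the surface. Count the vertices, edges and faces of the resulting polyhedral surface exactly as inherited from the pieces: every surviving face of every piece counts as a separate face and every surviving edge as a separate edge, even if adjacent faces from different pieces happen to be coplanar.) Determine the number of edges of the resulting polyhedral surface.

36

A triangular bipyramid: V=5, E=9, F=6.
Attach a regular icosahedron (V=12, E=30, F=20) along a 3-gon: merge 3 vertices and 3 edges, delete both glued faces → V=14, E=36, F=24.
Check: V − E + F = 14 − 36 + 24 = 2.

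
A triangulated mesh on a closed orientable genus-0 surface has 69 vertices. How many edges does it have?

201

χ = 2 − 2·0 = 2, and every face is a triangle so 3F = 2E.
V − E + F = 2 with E = 3F/2 gives 69 − (3/2 − 1)·F = 2, so F = 134 and E = 201.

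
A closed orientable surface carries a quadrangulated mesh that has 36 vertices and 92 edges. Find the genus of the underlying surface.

Every face is a square and each edge borders two faces, so 4F = 2·92, giving F = 46.
χ = V − E + F = 36 − 92 + 46 = -10.
For a closed orientable surface χ = 2 − 2g, so g = (2 − (-10))/2 = 6.

6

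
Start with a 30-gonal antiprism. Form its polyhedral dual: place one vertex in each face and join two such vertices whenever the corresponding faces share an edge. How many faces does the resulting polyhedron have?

The base solid has V = 60, E = 120, F = 62.
The dual swaps V and F and preserves E: V′ = F = 62, E′ = E = 120, F′ = V = 60.

60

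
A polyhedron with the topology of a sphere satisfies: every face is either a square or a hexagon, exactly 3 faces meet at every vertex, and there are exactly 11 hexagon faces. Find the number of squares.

Let x be the number of squares; then F = 11 + x.
Edge–face incidences: 2E = 6·11 + 4·x = 66 + 4x.
Every vertex has degree 3, so 3V = 2E.
Euler: V − E + F = 2 ⇒ (2E)/3 − E + (11 + x) = 2.
Multiply by 6: 2·(2E) − 3·(2E) + 6·(11 + x) = 12, i.e. 66 + 6x − (66 + 4x) = 12.
Collecting terms: 2x = 12, so x = 6.
Then 2E = 66 + 4·6 = 90, so E = 45, V = 2E/3 = 30, F = 11 + 6 = 17.

6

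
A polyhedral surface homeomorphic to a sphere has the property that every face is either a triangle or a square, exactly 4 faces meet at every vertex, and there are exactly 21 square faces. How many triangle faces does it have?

Let x be the number of triangles; then F = 21 + x.
Edge–face incidences: 2E = 4·21 + 3·x = 84 + 3x.
Every vertex has degree 4, so 4V = 2E.
Euler: V − E + F = 2 ⇒ (2E)/4 − E + (21 + x) = 2.
Multiply by 8: 2·(2E) − 4·(2E) + 8·(21 + x) = 16, i.e. 168 + 8x − 2·(84 + 3x) = 16.
Collecting terms: 2x = 16, so x = 8.
Then 2E = 84 + 3·8 = 108, so E = 54, V = 2E/4 = 27, F = 21 + 8 = 29.

8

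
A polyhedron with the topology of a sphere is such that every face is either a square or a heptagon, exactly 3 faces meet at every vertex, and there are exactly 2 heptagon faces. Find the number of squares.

Let x be the number of squares; then F = 2 + x.
Edge–face incidences: 2E = 7·2 + 4·x = 14 + 4x.
Every vertex has degree 3, so 3V = 2E.
Euler: V − E + F = 2 ⇒ (2E)/3 − E + (2 + x) = 2.
Multiply by 6: 2·(2E) − 3·(2E) + 6·(2 + x) = 12, i.e. 12 + 6x − (14 + 4x) = 12.
Collecting terms: 2x − 2 = 12, so 2x = 14, so x = 7.
Then 2E = 14 + 4·7 = 42, so E = 21, V = 2E/3 = 14, F = 2 + 7 = 9.

7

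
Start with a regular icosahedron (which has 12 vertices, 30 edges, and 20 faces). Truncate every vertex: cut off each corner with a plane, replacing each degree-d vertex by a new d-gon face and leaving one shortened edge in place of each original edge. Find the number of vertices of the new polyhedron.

60

Truncation replaces each original edge-end by a new vertex, so V′ = 2E = 60.
Each original edge survives, and each old vertex of degree d contributes d new edges; summing degrees gives Σd = 2E, so E′ = E + 2E = 3E = 90.
Each original face survives and each original vertex becomes one new face: F′ = F + V = 32.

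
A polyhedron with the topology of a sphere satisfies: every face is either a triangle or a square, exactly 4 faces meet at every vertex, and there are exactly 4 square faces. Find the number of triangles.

Let x be the number of triangles; then F = 4 + x.
Edge–face incidences: 2E = 4·4 + 3·x = 16 + 3x.
Every vertex has degree 4, so 4V = 2E.
Euler: V − E + F = 2 ⇒ (2E)/4 − E + (4 + x) = 2.
Multiply by 8: 2·(2E) − 4·(2E) + 8·(4 + x) = 16, i.e. 32 + 8x − 2·(16 + 3x) = 16.
Collecting terms: 2x = 16, so x = 8.
Then 2E = 16 + 3·8 = 40, so E = 20, V = 2E/4 = 10, F = 4 + 8 = 12.

8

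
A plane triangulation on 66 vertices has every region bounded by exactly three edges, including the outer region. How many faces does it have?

In a plane triangulation 3F = 2E and V − E + F = 2, so F = 2V − 4 = 2·66 − 4 = 128.

128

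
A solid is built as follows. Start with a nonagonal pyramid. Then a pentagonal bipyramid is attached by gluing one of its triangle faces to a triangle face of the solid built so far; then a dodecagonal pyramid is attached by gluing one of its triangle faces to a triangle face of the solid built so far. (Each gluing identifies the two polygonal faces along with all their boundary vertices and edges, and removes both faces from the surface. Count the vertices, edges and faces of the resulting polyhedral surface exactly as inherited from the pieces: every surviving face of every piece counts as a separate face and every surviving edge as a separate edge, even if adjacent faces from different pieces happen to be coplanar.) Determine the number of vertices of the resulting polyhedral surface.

A nonagonal pyramid: V=10, E=18, F=10.
Attach a pentagonal bipyramid (V=7, E=15, F=10) along a 3-gon: merge 3 vertices and 3 edges, delete both glued faces → V=14, E=30, F=18.
Attach a dodecagonal pyramid (V=13, E=24, F=13) along a 3-gon: merge 3 vertices and 3 edges, delete both glued faces → V=24, E=51, F=29.
Check: V − E + F = 24 − 51 + 29 = 2.

24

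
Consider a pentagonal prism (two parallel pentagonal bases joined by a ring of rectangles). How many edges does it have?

A prism on an n-gon has two n-gon bases and n rectangular sides: V = 2·5 = 10, E = 3·5 = 15, F = 5 + 2 = 7.

15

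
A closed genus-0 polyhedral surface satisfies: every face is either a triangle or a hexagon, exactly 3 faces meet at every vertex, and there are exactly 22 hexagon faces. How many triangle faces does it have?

4

Let x be the number of triangles; then F = 22 + x.
Edge–face incidences: 2E = 6·22 + 3·x = 132 + 3x.
Every vertex has degree 3, so 3V = 2E.
Euler: V − E + F = 2 ⇒ (2E)/3 − E + (22 + x) = 2.
Multiply by 6: 2·(2E) − 3·(2E) + 6·(22 + x) = 12, i.e. 132 + 6x − (132 + 3x) = 12.
Collecting terms: 3x = 12, so x = 4.
Then 2E = 132 + 3·4 = 144, so E = 72, V = 2E/3 = 48, F = 22 + 4 = 26.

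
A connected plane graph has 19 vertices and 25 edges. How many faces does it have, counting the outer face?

8

Euler's formula for a connected plane graph: V − E + F = 2, so F = 2 − 19 + 25 = 8.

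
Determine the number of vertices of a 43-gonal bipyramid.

45

A bipyramid over an n-gon has 2n triangular faces and n + 2 vertices: V = 43 + 2 = 45, E = 3·43 = 129, F = 2·43 = 86.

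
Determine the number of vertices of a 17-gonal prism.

A prism on an n-gon has two n-gon bases and n rectangular sides: V = 2·17 = 34, E = 3·17 = 51, F = 17 + 2 = 19.

34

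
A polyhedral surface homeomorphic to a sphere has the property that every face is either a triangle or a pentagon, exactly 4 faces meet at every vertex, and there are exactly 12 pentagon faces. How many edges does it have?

Let x be the number of triangles; then F = 12 + x.
Edge–face incidences: 2E = 5·12 + 3·x = 60 + 3x.
Every vertex has degree 4, so 4V = 2E.
Euler: V − E + F = 2 ⇒ (2E)/4 − E + (12 + x) = 2.
Multiply by 8: 2·(2E) − 4·(2E) + 8·(12 + x) = 16, i.e. 96 + 8x − 2·(60 + 3x) = 16.
Collecting terms: 2x − 24 = 16, so 2x = 40, so x = 20.
Then 2E = 60 + 3·20 = 120, so E = 60, V = 2E/4 = 30, F = 12 + 20 = 32.

60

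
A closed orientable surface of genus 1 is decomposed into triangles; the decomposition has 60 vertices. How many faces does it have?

120

χ = 2 − 2·1 = 0, and every face is a triangle so 3F = 2E.
V − E + F = 0 with E = 3F/2 gives 60 − (3/2 − 1)·F = 0, so F = 120 and E = 180.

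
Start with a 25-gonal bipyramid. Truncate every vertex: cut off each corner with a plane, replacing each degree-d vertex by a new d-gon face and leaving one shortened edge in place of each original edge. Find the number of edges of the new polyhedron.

The base solid has V = 27, E = 75, F = 50.
Truncation replaces each original edge-end by a new vertex, so V′ = 2E = 150.
Each original edge survives, and each old vertex of degree d contributes d new edges; summing degrees gives Σd = 2E, so E′ = E + 2E = 3E = 225.
Each original face survives and each original vertex becomes one new face: F′ = F + V = 77.

225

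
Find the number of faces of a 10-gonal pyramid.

A pyramid on an n-gon base has one n-gon and n triangles: V = 10 + 1 = 11, E = 2·10 = 20, F = 10 + 1 = 11.
Check: V − E + F = 11 − 20 + 11 = 2.

11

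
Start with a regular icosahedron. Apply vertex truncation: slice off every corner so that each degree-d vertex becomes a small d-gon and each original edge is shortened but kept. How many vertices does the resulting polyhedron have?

The base solid has V = 12, E = 30, F = 20.
Truncation replaces each original edge-end by a new vertex, so V′ = 2E = 60.
Each original edge survives, and each old vertex of degree d contributes d new edges; summing degrees gives Σd = 2E, so E′ = E + 2E = 3E = 90.
Each original face survives and each original vertex becomes one new face: F′ = F + V = 32.

60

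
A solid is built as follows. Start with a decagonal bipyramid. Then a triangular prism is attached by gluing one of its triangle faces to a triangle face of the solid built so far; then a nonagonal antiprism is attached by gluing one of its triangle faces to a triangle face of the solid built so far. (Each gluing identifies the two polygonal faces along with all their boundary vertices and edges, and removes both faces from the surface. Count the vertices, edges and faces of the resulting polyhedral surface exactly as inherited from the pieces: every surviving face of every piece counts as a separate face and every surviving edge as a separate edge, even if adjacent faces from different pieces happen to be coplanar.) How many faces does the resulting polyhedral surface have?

41

A decagonal bipyramid: V=12, E=30, F=20.
Attach a triangular prism (V=6, E=9, F=5) along a 3-gon: merge 3 vertices and 3 edges, delete both glued faces → V=15, E=36, F=23.
Attach a nonagonal antiprism (V=18, E=36, F=20) along a 3-gon: merge 3 vertices and 3 edges, delete both glued faces → V=30, E=69, F=41.
Check: V − E + F = 30 − 69 + 41 = 2.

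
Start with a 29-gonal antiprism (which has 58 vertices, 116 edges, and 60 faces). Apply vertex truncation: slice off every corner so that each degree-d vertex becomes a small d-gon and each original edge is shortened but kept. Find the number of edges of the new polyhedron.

Truncation replaces each original edge-end by a new vertex, so V′ = 2E = 232.
Each original edge survives, and each old vertex of degree d contributes d new edges; summing degrees gives Σd = 2E, so E′ = E + 2E = 3E = 348.
Each original face survives and each original vertex becomes one new face: F′ = F + V = 118.

348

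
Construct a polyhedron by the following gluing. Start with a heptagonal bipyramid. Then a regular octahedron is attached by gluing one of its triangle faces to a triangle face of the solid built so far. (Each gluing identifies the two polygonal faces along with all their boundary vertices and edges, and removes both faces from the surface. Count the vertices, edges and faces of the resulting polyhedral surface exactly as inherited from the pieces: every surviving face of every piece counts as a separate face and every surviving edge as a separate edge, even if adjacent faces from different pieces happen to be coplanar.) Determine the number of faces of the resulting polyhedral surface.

A heptagonal bipyramid: V=9, E=21, F=14.
Attach a regular octahedron (V=6, E=12, F=8) along a 3-gon: merge 3 vertices and 3 edges, delete both glued faces → V=12, E=30, F=20.
Check: V − E + F = 12 − 30 + 20 = 2.

20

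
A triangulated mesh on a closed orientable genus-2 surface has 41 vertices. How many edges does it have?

χ = 2 − 2·2 = -2, and every face is a triangle so 3F = 2E.
V − E + F = -2 with E = 3F/2 gives 41 − (3/2 − 1)·F = -2, so F = 86 and E = 129.

129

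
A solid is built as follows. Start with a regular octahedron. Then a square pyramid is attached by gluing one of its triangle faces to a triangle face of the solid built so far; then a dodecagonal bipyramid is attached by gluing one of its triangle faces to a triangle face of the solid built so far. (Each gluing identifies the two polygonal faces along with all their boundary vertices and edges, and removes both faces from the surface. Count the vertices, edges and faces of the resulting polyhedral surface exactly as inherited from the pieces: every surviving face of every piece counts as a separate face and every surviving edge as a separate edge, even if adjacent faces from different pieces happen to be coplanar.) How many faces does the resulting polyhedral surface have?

A regular octahedron: V=6, E=12, F=8.
Attach a square pyramid (V=5, E=8, F=5) along a 3-gon: merge 3 vertices and 3 edges, delete both glued faces → V=8, E=17, F=11.
Attach a dodecagonal bipyramid (V=14, E=36, F=24) along a 3-gon: merge 3 vertices and 3 edges, delete both glued faces → V=19, E=50, F=33.
Check: V − E + F = 19 − 50 + 33 = 2.

33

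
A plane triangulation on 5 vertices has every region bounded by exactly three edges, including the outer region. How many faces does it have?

6

In a plane triangulation 3F = 2E and V − E + F = 2, so F = 2V − 4 = 2·5 − 4 = 6.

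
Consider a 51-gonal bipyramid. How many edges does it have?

A bipyramid over an n-gon has 2n triangular faces and n + 2 vertices: V = 51 + 2 = 53, E = 3·51 = 153, F = 2·51 = 102.

153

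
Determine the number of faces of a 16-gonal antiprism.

34

An antiprism on an n-gon has two n-gon caps and 2n triangles: V = 2·16 = 32, E = 4·16 = 64, F = 2·16 + 2 = 34.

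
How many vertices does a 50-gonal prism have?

100

A prism on an n-gon has two n-gon bases and n rectangular sides: V = 2·50 = 100, E = 3·50 = 150, F = 50 + 2 = 52.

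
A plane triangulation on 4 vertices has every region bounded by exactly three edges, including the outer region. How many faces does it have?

4

In a plane triangulation 3F = 2E and V − E + F = 2, so F = 2V − 4 = 2·4 − 4 = 4.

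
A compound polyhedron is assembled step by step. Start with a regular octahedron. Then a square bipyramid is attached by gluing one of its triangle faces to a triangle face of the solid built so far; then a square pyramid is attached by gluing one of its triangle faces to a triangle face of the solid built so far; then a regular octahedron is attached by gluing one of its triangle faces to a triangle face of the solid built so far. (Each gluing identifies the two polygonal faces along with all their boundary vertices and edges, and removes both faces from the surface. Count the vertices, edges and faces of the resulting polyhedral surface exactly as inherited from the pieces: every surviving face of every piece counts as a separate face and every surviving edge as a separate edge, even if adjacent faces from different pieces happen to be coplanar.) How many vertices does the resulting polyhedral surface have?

14

A regular octahedron: V=6, E=12, F=8.
Attach a square bipyramid (V=6, E=12, F=8) along a 3-gon: merge 3 vertices and 3 edges, delete both glued faces → V=9, E=21, F=14.
Attach a square pyramid (V=5, E=8, F=5) along a 3-gon: merge 3 vertices and 3 edges, delete both glued faces → V=11, E=26, F=17.
Attach a regular octahedron (V=6, E=12, F=8) along a 3-gon: merge 3 vertices and 3 edges, delete both glued faces → V=14, E=35, F=23.
Check: V − E + F = 14 − 35 + 23 = 2.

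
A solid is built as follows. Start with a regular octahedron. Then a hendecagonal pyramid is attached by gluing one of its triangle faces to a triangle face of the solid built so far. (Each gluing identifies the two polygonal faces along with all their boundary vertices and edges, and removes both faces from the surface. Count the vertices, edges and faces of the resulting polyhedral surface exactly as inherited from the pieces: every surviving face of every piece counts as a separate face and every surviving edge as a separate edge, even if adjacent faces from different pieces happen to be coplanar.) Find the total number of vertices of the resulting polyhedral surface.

A regular octahedron: V=6, E=12, F=8.
Attach a hendecagonal pyramid (V=12, E=22, F=12) along a 3-gon: merge 3 vertices and 3 edges, delete both glued faces → V=15, E=31, F=18.
Check: V − E + F = 15 − 31 + 18 = 2.

15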